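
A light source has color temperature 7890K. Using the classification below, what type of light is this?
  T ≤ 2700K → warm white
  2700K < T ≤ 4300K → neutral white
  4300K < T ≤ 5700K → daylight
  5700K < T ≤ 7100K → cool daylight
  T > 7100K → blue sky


Temperature: 7890K
7890K > 7100K → blue sky
Classification: blue sky


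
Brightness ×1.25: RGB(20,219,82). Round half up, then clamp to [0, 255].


Multiply each channel by 1.25, round half up, clamp to [0, 255]
R: 20×1.25 = 25
G: 219×1.25 = 273.75 → round → 274 → clamp → 255
B: 82×1.25 = 102.5 → round → 103
= RGB(25, 255, 103)


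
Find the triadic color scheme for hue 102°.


Triadic: equally spaced at 120° intervals
H1 = 102°
H2 = (102 + 120) mod 360 = 222°
H3 = (102 + 240) mod 360 = 342°
Triadic = 102°, 222°, 342°


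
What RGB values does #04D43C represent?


04 → 4 (R)
D4 → 212 (G)
3C → 60 (B)
= RGB(4, 212, 60)


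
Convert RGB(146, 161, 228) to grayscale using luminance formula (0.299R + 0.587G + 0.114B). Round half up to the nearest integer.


Gray = 0.299×R + 0.587×G + 0.114×B
Gray = 0.299×146 + 0.587×161 + 0.114×228
Gray = 43.654 + 94.507 + 25.992
Gray = 164.153 → round half up → 164
Gray = 164


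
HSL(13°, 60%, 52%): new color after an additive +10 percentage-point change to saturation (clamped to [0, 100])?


Original S = 60%
Adjustment = +10 percentage points
New S = 60 + (10) = 70
Clamp to [0, 100] → 70
= HSL(13°, 70%, 52%)


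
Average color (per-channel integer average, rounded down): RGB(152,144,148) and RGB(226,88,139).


Midpoint: each channel = ⌊(C₁+C₂)/2⌋
R: ⌊(152+226)/2⌋ = 189
G: ⌊(144+88)/2⌋ = 116
B: ⌊(148+139)/2⌋ = 143
= RGB(189, 116, 143)


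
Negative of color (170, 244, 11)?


Invert: (255-R, 255-G, 255-B)
R: 255-170 = 85
G: 255-244 = 11
B: 255-11 = 244
= RGB(85, 11, 244)


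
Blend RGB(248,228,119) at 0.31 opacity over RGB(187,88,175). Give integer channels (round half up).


C = α×F + (1-α)×B, with 1-α = 0.69
R: 0.31×248 + 0.69×187 = 76.88 + 129.03 = 205.91 → 206
G: 0.31×228 + 0.69×88 = 70.68 + 60.72 = 131.40 → 131
B: 0.31×119 + 0.69×175 = 36.89 + 120.75 = 157.64 → 158
= RGB(206, 131, 158)


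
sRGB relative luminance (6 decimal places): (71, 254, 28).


Linearize each channel (sRGB transfer function): c = v/255; c_lin = c/12.92 if c ≤ 0.04045, else ((c+0.055)/1.055)^2.4
  R: 71/255 ≈ 0.278431 > 0.04045 → ((0.278431+0.055)/1.055)^2.4 ≈ 0.063010
  G: 254/255 ≈ 0.996078 > 0.04045 → ((0.996078+0.055)/1.055)^2.4 ≈ 0.991102
  B: 28/255 ≈ 0.109804 > 0.04045 → ((0.109804+0.055)/1.055)^2.4 ≈ 0.011612
R_lin = 0.063010, G_lin = 0.991102, B_lin = 0.011612
L = 0.2126×R + 0.7152×G + 0.0722×B
L = 0.2126×0.063010 + 0.7152×0.991102 + 0.0722×0.011612
L ≈ 0.723071


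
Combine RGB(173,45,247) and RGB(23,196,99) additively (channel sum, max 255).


Additive: each channel = min(255, C₁+C₂)
R: 173+23 = 196 → 196
G: 45+196 = 241 → 241
B: 247+99 = 346 → 255
= RGB(196, 241, 255)


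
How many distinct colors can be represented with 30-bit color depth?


Colors = 2^bits = 2^30
= 1,073,741,824 colors


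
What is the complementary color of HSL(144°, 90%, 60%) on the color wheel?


Complement = opposite side of color wheel = hue + 180°
H' = (144 + 180) mod 360 = 324°
S and L unchanged.
= HSL(324°, 90%, 60%)


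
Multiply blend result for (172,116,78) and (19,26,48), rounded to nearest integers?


Multiply: C = A×B/255, rounded to nearest integer
R: 172×19/255 = 3268/255 ≈ 12.816 → 13
G: 116×26/255 = 3016/255 ≈ 11.827 → 12
B: 78×48/255 = 3744/255 ≈ 14.682 → 15
= RGB(13, 12, 15)


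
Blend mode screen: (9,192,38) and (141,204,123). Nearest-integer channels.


Screen: C = 255 - (255-A)×(255-B)/255, rounded to nearest integer
R: 255 - (255-9)×(255-141)/255 = 255 - 28044/255 ≈ 255 - 109.976 = 145.024 → 145
G: 255 - (255-192)×(255-204)/255 = 255 - 3213/255 ≈ 255 - 12.600 = 242.400 → 242
B: 255 - (255-38)×(255-123)/255 = 255 - 28644/255 ≈ 255 - 112.329 = 142.671 → 143
= RGB(145, 242, 143)


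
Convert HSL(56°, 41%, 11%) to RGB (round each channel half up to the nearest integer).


H=56°, S=0.41, L=0.11
C = (1-|2L-1|)×S = (1-|-0.78|)×0.41 = 0.0902
H' = H/60 = 56/60 ≈ 0.9333; X = C×(1-|H' mod 2 - 1|) ≈ 0.0842
m = L - C/2 = 0.11 - 0.0451 = 0.0649
Sector ⌊H'⌋ = 0 → (R',G',B') = (0.0902, ≈0.0842, 0.0)
RGB = ((R'+m)×255, (G'+m)×255, (B'+m)×255) = (39.5505, 38.0171, 16.5495)
Round half up → RGB(40, 38, 17)


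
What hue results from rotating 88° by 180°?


New hue = (H + rotation) mod 360
New hue = (88 + 180) mod 360
= 268 mod 360
= 268°


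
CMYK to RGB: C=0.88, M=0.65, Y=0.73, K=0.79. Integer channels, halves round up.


R = 255 × (1-C) × (1-K) = 255 × 0.12 × 0.21 = 6.426 → 6
G = 255 × (1-M) × (1-K) = 255 × 0.35 × 0.21 = 18.7425 → 19
B = 255 × (1-Y) × (1-K) = 255 × 0.27 × 0.21 = 14.4585 → 14
= RGB(6, 19, 14)


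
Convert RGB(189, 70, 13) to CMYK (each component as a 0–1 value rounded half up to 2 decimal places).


R'=189/255≈0.7412, G'=70/255≈0.2745, B'=13/255≈0.0510
K = 1 - max(R',G',B') = 1 - 189/255 = 66/255 = 0.25882… → 0.26
(1-R'-K)/(1-K) simplifies to (max-R)/max with max = 189:
C = (189-189)/189 = 0/189 = 0 → 0.00
M = (189-70)/189 = 119/189 = 0.62962… → 0.63
Y = (189-13)/189 = 176/189 = 0.93121… → 0.93
= CMYK(0.00, 0.63, 0.93, 0.26)


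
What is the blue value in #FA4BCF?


Color: #FA4BCF
R = FA = 250
G = 4B = 75
B = CF = 207
Blue = 207


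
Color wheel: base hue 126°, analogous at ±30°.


Base hue: 126°
Left analog: (126 - 30) mod 360 = 96°
Right analog: (126 + 30) mod 360 = 156°
Analogous hues = 96° and 156°


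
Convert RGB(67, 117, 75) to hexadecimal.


R = 67 → 43 (hex)
G = 117 → 75 (hex)
B = 75 → 4B (hex)
Hex = #43754B


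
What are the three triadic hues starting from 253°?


Triadic: equally spaced at 120° intervals
H1 = 253°
H2 = (253 + 120) mod 360 = 13°
H3 = (253 + 240) mod 360 = 133°
Triadic = 253°, 13°, 133°


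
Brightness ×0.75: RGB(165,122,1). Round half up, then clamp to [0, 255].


Multiply each channel by 0.75, round half up, clamp to [0, 255]
R: 165×0.75 = 123.75 → round → 124
G: 122×0.75 = 91.5 → round → 92
B: 1×0.75 = 0.75 → round → 1
= RGB(124, 92, 1)


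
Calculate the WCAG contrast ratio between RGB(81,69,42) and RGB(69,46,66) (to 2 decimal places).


Linearize each sRGB channel c=v/255: c/12.92 if c ≤ 0.04045 else ((c+0.055)/1.055)^2.4
L = 0.2126×R_lin + 0.7152×G_lin + 0.0722×B_lin
Color 1 (81,69,42):
  R=81: 81/255≈0.3176 > 0.04045 → ((0.3176+0.055)/1.055)^2.4 ≈ 0.08228
  G=69: 69/255≈0.2706 > 0.04045 → ((0.2706+0.055)/1.055)^2.4 ≈ 0.05951
  B=42: 42/255≈0.1647 > 0.04045 → ((0.1647+0.055)/1.055)^2.4 ≈ 0.02315
  L1 = 0.2126×0.08228 + 0.7152×0.05951 + 0.0722×0.02315 ≈ 0.06173
Color 2 (69,46,66):
  R=69: 69/255≈0.2706 > 0.04045 → ((0.2706+0.055)/1.055)^2.4 ≈ 0.05951
  G=46: 46/255≈0.1804 > 0.04045 → ((0.1804+0.055)/1.055)^2.4 ≈ 0.02732
  B=66: 66/255≈0.2588 > 0.04045 → ((0.2588+0.055)/1.055)^2.4 ≈ 0.05448
  L2 = 0.2126×0.05951 + 0.7152×0.02732 + 0.0722×0.05448 ≈ 0.03613
Lighter = 0.06173, Darker = 0.03613
Ratio = (L_lighter + 0.05) / (L_darker + 0.05)
Ratio = (0.06173 + 0.05) / (0.03613 + 0.05) = 0.11173 / 0.08613 ≈ 1.2973
Ratio ≈ 1.30:1


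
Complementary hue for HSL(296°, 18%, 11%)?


Complement = opposite side of color wheel = hue + 180°
H' = (296 + 180) mod 360 = 116°
S and L unchanged.
= HSL(116°, 18%, 11%)


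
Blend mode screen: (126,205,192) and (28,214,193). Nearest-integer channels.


Screen: C = 255 - (255-A)×(255-B)/255, rounded to nearest integer
R: 255 - (255-126)×(255-28)/255 = 255 - 29283/255 ≈ 255 - 114.835 = 140.165 → 140
G: 255 - (255-205)×(255-214)/255 = 255 - 2050/255 ≈ 255 - 8.039 = 246.961 → 247
B: 255 - (255-192)×(255-193)/255 = 255 - 3906/255 ≈ 255 - 15.318 = 239.682 → 240
= RGB(140, 247, 240)


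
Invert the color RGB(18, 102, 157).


Invert: (255-R, 255-G, 255-B)
R: 255-18 = 237
G: 255-102 = 153
B: 255-157 = 98
= RGB(237, 153, 98)


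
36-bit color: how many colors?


Colors = 2^bits = 2^36
= 68,719,476,736 colors


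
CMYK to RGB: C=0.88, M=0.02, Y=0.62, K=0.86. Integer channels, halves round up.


R = 255 × (1-C) × (1-K) = 255 × 0.12 × 0.14 = 4.284 → 4
G = 255 × (1-M) × (1-K) = 255 × 0.98 × 0.14 = 34.986 → 35
B = 255 × (1-Y) × (1-K) = 255 × 0.38 × 0.14 = 13.566 → 14
= RGB(4, 35, 14)


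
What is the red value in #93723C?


Color: #93723C
R = 93 = 147
G = 72 = 114
B = 3C = 60
Red = 147


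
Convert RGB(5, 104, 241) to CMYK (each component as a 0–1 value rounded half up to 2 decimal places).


R'=5/255≈0.0196, G'=104/255≈0.4078, B'=241/255≈0.9451
K = 1 - max(R',G',B') = 1 - 241/255 = 14/255 = 0.05490… → 0.05
(1-R'-K)/(1-K) simplifies to (max-R)/max with max = 241:
C = (241-5)/241 = 236/241 = 0.97925… → 0.98
M = (241-104)/241 = 137/241 = 0.56846… → 0.57
Y = (241-241)/241 = 0/241 = 0 → 0.00
= CMYK(0.98, 0.57, 0.00, 0.05)


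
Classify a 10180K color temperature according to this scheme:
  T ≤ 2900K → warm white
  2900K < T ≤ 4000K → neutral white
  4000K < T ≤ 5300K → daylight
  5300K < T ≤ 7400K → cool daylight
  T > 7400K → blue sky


Temperature: 10180K
10180K > 7400K → blue sky
Classification: blue sky


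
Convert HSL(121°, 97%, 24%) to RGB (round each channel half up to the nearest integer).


H=121°, S=0.97, L=0.24
C = (1-|2L-1|)×S = (1-|-0.52|)×0.97 = 0.4656
H' = H/60 = 121/60 ≈ 2.0167; X = C×(1-|H' mod 2 - 1|) = 0.00776
m = L - C/2 = 0.24 - 0.2328 = 0.0072
Sector ⌊H'⌋ = 2 → (R',G',B') = (0.0, 0.4656, 0.00776)
RGB = ((R'+m)×255, (G'+m)×255, (B'+m)×255) = (1.836, 120.564, 3.8148)
Round half up → RGB(2, 121, 4)


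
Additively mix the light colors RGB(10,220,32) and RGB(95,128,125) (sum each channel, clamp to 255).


Additive: each channel = min(255, C₁+C₂)
R: 10+95 = 105 → 105
G: 220+128 = 348 → 255
B: 32+125 = 157 → 157
= RGB(105, 255, 157)


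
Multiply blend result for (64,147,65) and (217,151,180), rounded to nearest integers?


Multiply: C = A×B/255, rounded to nearest integer
R: 64×217/255 = 13888/255 ≈ 54.463 → 54
G: 147×151/255 = 22197/255 ≈ 87.047 → 87
B: 65×180/255 = 11700/255 ≈ 45.882 → 46
= RGB(54, 87, 46)


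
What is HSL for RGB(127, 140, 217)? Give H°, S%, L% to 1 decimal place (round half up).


Normalize: R'=127/255≈0.4980, G'=140/255≈0.5490, B'=217/255≈0.8510
Max=217/255, Min=127/255, Δ=Max-Min=90/255
L = (Max+Min)/2 = (217+127)/510 = 344/510 = 0.67450… → L = 67.5%
L > 0.5 → S = Δ/(2-Max-Min) = 90/(510-217-127) = 90/166 = 0.54216… → S = 54.2%
(the 1/255 factors cancel in S and H, so raw channel differences can be used)
Max is B' → H = 60 × ((R-G)/Δ + 4) = 60 × ((127-140)/90 + 4)
  -13/90 + 4 = -0.1444… + 4 = 3.8555…
  H = 60 × 3.8555… = 231.333…° → H = 231.3°
= HSL(231.3°, 54.2%, 67.5%)


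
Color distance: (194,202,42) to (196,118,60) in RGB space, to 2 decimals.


d = √[(R₁-R₂)² + (G₁-G₂)² + (B₁-B₂)²]
d = √[(194-196)² + (202-118)² + (42-60)²]
d = √[4 + 7056 + 324]
d = √7384
d ≈ 85.93


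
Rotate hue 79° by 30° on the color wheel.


New hue = (H + rotation) mod 360
New hue = (79 + 30) mod 360
= 109 mod 360
= 109°


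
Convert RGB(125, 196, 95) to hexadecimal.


R = 125 → 7D (hex)
G = 196 → C4 (hex)
B = 95 → 5F (hex)
Hex = #7DC45F


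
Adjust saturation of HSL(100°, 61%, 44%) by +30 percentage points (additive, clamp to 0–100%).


Original S = 61%
Adjustment = +30 percentage points
New S = 61 + (30) = 91
Clamp to [0, 100] → 91
= HSL(100°, 91%, 44%)


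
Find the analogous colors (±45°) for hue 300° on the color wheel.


Base hue: 300°
Left analog: (300 - 45) mod 360 = 255°
Right analog: (300 + 45) mod 360 = 345°
Analogous hues = 255° and 345°


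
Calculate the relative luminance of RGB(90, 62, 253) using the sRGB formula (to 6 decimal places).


Linearize each channel (sRGB transfer function): c = v/255; c_lin = c/12.92 if c ≤ 0.04045, else ((c+0.055)/1.055)^2.4
  R: 90/255 ≈ 0.352941 > 0.04045 → ((0.352941+0.055)/1.055)^2.4 ≈ 0.102242
  G: 62/255 ≈ 0.243137 > 0.04045 → ((0.243137+0.055)/1.055)^2.4 ≈ 0.048172
  B: 253/255 ≈ 0.992157 > 0.04045 → ((0.992157+0.055)/1.055)^2.4 ≈ 0.982251
R_lin = 0.102242, G_lin = 0.048172, B_lin = 0.982251
L = 0.2126×R + 0.7152×G + 0.0722×B
L = 0.2126×0.102242 + 0.7152×0.048172 + 0.0722×0.982251
L ≈ 0.127108


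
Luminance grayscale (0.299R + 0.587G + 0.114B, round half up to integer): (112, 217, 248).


Gray = 0.299×R + 0.587×G + 0.114×B
Gray = 0.299×112 + 0.587×217 + 0.114×248
Gray = 33.488 + 127.379 + 28.272
Gray = 189.139 → round half up → 189
Gray = 189


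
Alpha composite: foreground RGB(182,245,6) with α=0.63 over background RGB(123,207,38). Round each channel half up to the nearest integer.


C = α×F + (1-α)×B, with 1-α = 0.37
R: 0.63×182 + 0.37×123 = 114.66 + 45.51 = 160.17 → 160
G: 0.63×245 + 0.37×207 = 154.35 + 76.59 = 230.94 → 231
B: 0.63×6 + 0.37×38 = 3.78 + 14.06 = 17.84 → 18
= RGB(160, 231, 18)


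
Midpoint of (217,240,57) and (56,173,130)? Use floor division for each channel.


Midpoint: each channel = ⌊(C₁+C₂)/2⌋
R: ⌊(217+56)/2⌋ = 136
G: ⌊(240+173)/2⌋ = 206
B: ⌊(57+130)/2⌋ = 93
= RGB(136, 206, 93)


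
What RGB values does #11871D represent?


11 → 17 (R)
87 → 135 (G)
1D → 29 (B)
= RGB(17, 135, 29)


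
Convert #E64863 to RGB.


E6 → 230 (R)
48 → 72 (G)
63 → 99 (B)
= RGB(230, 72, 99)


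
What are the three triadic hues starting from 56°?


Triadic: equally spaced at 120° intervals
H1 = 56°
H2 = (56 + 120) mod 360 = 176°
H3 = (56 + 240) mod 360 = 296°
Triadic = 56°, 176°, 296°


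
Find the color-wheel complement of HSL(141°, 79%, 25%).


Complement = opposite side of color wheel = hue + 180°
H' = (141 + 180) mod 360 = 321°
S and L unchanged.
= HSL(321°, 79%, 25%)


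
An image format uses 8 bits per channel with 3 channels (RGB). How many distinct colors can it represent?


Total bits = 8 bits/channel × 3 channels = 24 bits
Distinct colors = 2^24
= 16,777,216 colors


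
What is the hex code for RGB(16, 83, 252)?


R = 16 → 10 (hex)
G = 83 → 53 (hex)
B = 252 → FC (hex)
Hex = #1053FC


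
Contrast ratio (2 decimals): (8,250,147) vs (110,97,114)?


Linearize each sRGB channel c=v/255: c/12.92 if c ≤ 0.04045 else ((c+0.055)/1.055)^2.4
L = 0.2126×R_lin + 0.7152×G_lin + 0.0722×B_lin
Color 1 (8,250,147):
  R=8: 8/255≈0.0314 ≤ 0.04045 → 0.0314/12.92 ≈ 0.00243
  G=250: 250/255≈0.9804 > 0.04045 → ((0.9804+0.055)/1.055)^2.4 ≈ 0.95597
  B=147: 147/255≈0.5765 > 0.04045 → ((0.5765+0.055)/1.055)^2.4 ≈ 0.29177
  L1 = 0.2126×0.00243 + 0.7152×0.95597 + 0.0722×0.29177 ≈ 0.70529
Color 2 (110,97,114):
  R=110: 110/255≈0.4314 > 0.04045 → ((0.4314+0.055)/1.055)^2.4 ≈ 0.15593
  G=97: 97/255≈0.3804 > 0.04045 → ((0.3804+0.055)/1.055)^2.4 ≈ 0.11954
  B=114: 114/255≈0.4471 > 0.04045 → ((0.4471+0.055)/1.055)^2.4 ≈ 0.16827
  L2 = 0.2126×0.15593 + 0.7152×0.11954 + 0.0722×0.16827 ≈ 0.13079
Lighter = 0.70529, Darker = 0.13079
Ratio = (L_lighter + 0.05) / (L_darker + 0.05)
Ratio = (0.70529 + 0.05) / (0.13079 + 0.05) = 0.75529 / 0.18079 ≈ 4.1777
Ratio ≈ 4.18:1


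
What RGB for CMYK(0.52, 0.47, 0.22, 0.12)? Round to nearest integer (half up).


R = 255 × (1-C) × (1-K) = 255 × 0.48 × 0.88 = 107.712 → 108
G = 255 × (1-M) × (1-K) = 255 × 0.53 × 0.88 = 118.932 → 119
B = 255 × (1-Y) × (1-K) = 255 × 0.78 × 0.88 = 175.032 → 175
= RGB(108, 119, 175)


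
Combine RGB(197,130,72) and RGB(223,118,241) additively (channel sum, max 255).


Additive: each channel = min(255, C₁+C₂)
R: 197+223 = 420 → 255
G: 130+118 = 248 → 248
B: 72+241 = 313 → 255
= RGB(255, 248, 255)


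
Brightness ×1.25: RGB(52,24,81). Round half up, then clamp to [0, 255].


Multiply each channel by 1.25, round half up, clamp to [0, 255]
R: 52×1.25 = 65
G: 24×1.25 = 30
B: 81×1.25 = 101.25 → round → 101
= RGB(65, 30, 101)


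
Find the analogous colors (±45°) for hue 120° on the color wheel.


Base hue: 120°
Left analog: (120 - 45) mod 360 = 75°
Right analog: (120 + 45) mod 360 = 165°
Analogous hues = 75° and 165°


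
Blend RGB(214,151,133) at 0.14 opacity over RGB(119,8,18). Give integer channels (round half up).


C = α×F + (1-α)×B, with 1-α = 0.86
R: 0.14×214 + 0.86×119 = 29.96 + 102.34 = 132.30 → 132
G: 0.14×151 + 0.86×8 = 21.14 + 6.88 = 28.02 → 28
B: 0.14×133 + 0.86×18 = 18.62 + 15.48 = 34.10 → 34
= RGB(132, 28, 34)


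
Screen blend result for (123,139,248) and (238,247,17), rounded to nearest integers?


Screen: C = 255 - (255-A)×(255-B)/255, rounded to nearest integer
R: 255 - (255-123)×(255-238)/255 = 255 - 2244/255 ≈ 255 - 8.800 = 246.200 → 246
G: 255 - (255-139)×(255-247)/255 = 255 - 928/255 ≈ 255 - 3.639 = 251.361 → 251
B: 255 - (255-248)×(255-17)/255 = 255 - 1666/255 ≈ 255 - 6.533 = 248.467 → 248
= RGB(246, 251, 248)


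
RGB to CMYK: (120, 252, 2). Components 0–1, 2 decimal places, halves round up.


R'=120/255≈0.4706, G'=252/255≈0.9882, B'=2/255≈0.0078
K = 1 - max(R',G',B') = 1 - 252/255 = 3/255 = 0.01176… → 0.01
(1-R'-K)/(1-K) simplifies to (max-R)/max with max = 252:
C = (252-120)/252 = 132/252 = 0.52380… → 0.52
M = (252-252)/252 = 0/252 = 0 → 0.00
Y = (252-2)/252 = 250/252 = 0.99206… → 0.99
= CMYK(0.52, 0.00, 0.99, 0.01)


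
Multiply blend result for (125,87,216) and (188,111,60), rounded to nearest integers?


Multiply: C = A×B/255, rounded to nearest integer
R: 125×188/255 = 23500/255 ≈ 92.157 → 92
G: 87×111/255 = 9657/255 ≈ 37.871 → 38
B: 216×60/255 = 12960/255 ≈ 50.824 → 51
= RGB(92, 38, 51)


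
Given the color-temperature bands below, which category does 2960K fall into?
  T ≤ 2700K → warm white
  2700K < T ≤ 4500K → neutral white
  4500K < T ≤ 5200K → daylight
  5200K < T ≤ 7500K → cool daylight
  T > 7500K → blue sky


Temperature: 2960K
2700K < 2960K ≤ 4500K → neutral white
Classification: neutral white


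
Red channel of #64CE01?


Color: #64CE01
R = 64 = 100
G = CE = 206
B = 01 = 1
Red = 100


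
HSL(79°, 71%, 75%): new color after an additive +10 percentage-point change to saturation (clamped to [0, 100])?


Original S = 71%
Adjustment = +10 percentage points
New S = 71 + (10) = 81
Clamp to [0, 100] → 81
= HSL(79°, 81%, 75%)


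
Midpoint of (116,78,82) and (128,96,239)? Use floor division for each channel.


Midpoint: each channel = ⌊(C₁+C₂)/2⌋
R: ⌊(116+128)/2⌋ = 122
G: ⌊(78+96)/2⌋ = 87
B: ⌊(82+239)/2⌋ = 160
= RGB(122, 87, 160)


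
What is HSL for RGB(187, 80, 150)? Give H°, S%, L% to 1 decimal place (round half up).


Normalize: R'=187/255≈0.7333, G'=80/255≈0.3137, B'=150/255≈0.5882
Max=187/255, Min=80/255, Δ=Max-Min=107/255
L = (Max+Min)/2 = (187+80)/510 = 267/510 = 0.52352… → L = 52.4%
L > 0.5 → S = Δ/(2-Max-Min) = 107/(510-187-80) = 107/243 = 0.44032… → S = 44.0%
(the 1/255 factors cancel in S and H, so raw channel differences can be used)
Max is R' → H = 60 × (((G-B)/Δ) mod 6) = 60 × (((80-150)/107) mod 6)
  (-70)/107 = -0.6542…; negative, so add 6 → 5.3457…
  H = 60 × 5.3457… = 320.747…° → H = 320.7°
= HSL(320.7°, 44.0%, 52.4%)


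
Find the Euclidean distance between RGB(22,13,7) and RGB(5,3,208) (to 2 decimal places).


d = √[(R₁-R₂)² + (G₁-G₂)² + (B₁-B₂)²]
d = √[(22-5)² + (13-3)² + (7-208)²]
d = √[289 + 100 + 40401]
d = √40790
d ≈ 201.97


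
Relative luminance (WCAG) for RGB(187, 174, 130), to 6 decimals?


Linearize each channel (sRGB transfer function): c = v/255; c_lin = c/12.92 if c ≤ 0.04045, else ((c+0.055)/1.055)^2.4
  R: 187/255 ≈ 0.733333 > 0.04045 → ((0.733333+0.055)/1.055)^2.4 ≈ 0.496933
  G: 174/255 ≈ 0.682353 > 0.04045 → ((0.682353+0.055)/1.055)^2.4 ≈ 0.423268
  B: 130/255 ≈ 0.509804 > 0.04045 → ((0.509804+0.055)/1.055)^2.4 ≈ 0.223228
R_lin = 0.496933, G_lin = 0.423268, B_lin = 0.223228
L = 0.2126×R + 0.7152×G + 0.0722×B
L = 0.2126×0.496933 + 0.7152×0.423268 + 0.0722×0.223228
L ≈ 0.424486


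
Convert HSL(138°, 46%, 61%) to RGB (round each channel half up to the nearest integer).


H=138°, S=0.46, L=0.61
C = (1-|2L-1|)×S = (1-|0.22|)×0.46 = 0.3588
H' = H/60 = 138/60 ≈ 2.3000; X = C×(1-|H' mod 2 - 1|) = 0.10764
m = L - C/2 = 0.61 - 0.1794 = 0.4306
Sector ⌊H'⌋ = 2 → (R',G',B') = (0.0, 0.3588, 0.10764)
RGB = ((R'+m)×255, (G'+m)×255, (B'+m)×255) = (109.803, 201.297, 137.2512)
Round half up → RGB(110, 201, 137)


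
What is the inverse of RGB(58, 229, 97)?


Invert: (255-R, 255-G, 255-B)
R: 255-58 = 197
G: 255-229 = 26
B: 255-97 = 158
= RGB(197, 26, 158)


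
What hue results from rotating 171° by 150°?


New hue = (H + rotation) mod 360
New hue = (171 + 150) mod 360
= 321 mod 360
= 321°


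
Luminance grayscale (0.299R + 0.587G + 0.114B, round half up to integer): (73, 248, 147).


Gray = 0.299×R + 0.587×G + 0.114×B
Gray = 0.299×73 + 0.587×248 + 0.114×147
Gray = 21.827 + 145.576 + 16.758
Gray = 184.161 → round half up → 184
Gray = 184


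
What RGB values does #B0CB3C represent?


B0 → 176 (R)
CB → 203 (G)
3C → 60 (B)
= RGB(176, 203, 60)


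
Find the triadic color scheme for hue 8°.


Triadic: equally spaced at 120° intervals
H1 = 8°
H2 = (8 + 120) mod 360 = 128°
H3 = (8 + 240) mod 360 = 248°
Triadic = 8°, 128°, 248°


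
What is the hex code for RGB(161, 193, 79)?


R = 161 → A1 (hex)
G = 193 → C1 (hex)
B = 79 → 4F (hex)
Hex = #A1C14F


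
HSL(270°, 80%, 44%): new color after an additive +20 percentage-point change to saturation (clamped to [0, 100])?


Original S = 80%
Adjustment = +20 percentage points
New S = 80 + (20) = 100
Clamp to [0, 100] → 100
= HSL(270°, 100%, 44%)


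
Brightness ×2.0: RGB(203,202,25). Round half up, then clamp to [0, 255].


Multiply each channel by 2.0, round half up, clamp to [0, 255]
R: 203×2.0 = 406 → clamp → 255
G: 202×2.0 = 404 → clamp → 255
B: 25×2.0 = 50
= RGB(255, 255, 50)


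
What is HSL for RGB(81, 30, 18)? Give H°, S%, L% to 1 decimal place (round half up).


Normalize: R'=81/255≈0.3176, G'=30/255≈0.1176, B'=18/255≈0.0706
Max=81/255, Min=18/255, Δ=Max-Min=63/255
L = (Max+Min)/2 = (81+18)/510 = 99/510 = 0.19411… → L = 19.4%
L ≤ 0.5 → S = Δ/(Max+Min) = 63/(81+18) = 63/99 = 0.63636… → S = 63.6%
(the 1/255 factors cancel in S and H, so raw channel differences can be used)
Max is R' → H = 60 × (((G-B)/Δ) mod 6) = 60 × (((30-18)/63) mod 6)
  12/63 = 0.1904…
  H = 60 × 0.1904… = 11.428…° → H = 11.4°
= HSL(11.4°, 63.6%, 19.4%)


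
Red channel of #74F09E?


Color: #74F09E
R = 74 = 116
G = F0 = 240
B = 9E = 158
Red = 116


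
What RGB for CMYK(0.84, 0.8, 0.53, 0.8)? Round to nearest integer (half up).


R = 255 × (1-C) × (1-K) = 255 × 0.16 × 0.20 = 8.16 → 8
G = 255 × (1-M) × (1-K) = 255 × 0.20 × 0.20 = 10.2 → 10
B = 255 × (1-Y) × (1-K) = 255 × 0.47 × 0.20 = 23.97 → 24
= RGB(8, 10, 24)


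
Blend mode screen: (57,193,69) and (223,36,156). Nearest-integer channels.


Screen: C = 255 - (255-A)×(255-B)/255, rounded to nearest integer
R: 255 - (255-57)×(255-223)/255 = 255 - 6336/255 ≈ 255 - 24.847 = 230.153 → 230
G: 255 - (255-193)×(255-36)/255 = 255 - 13578/255 ≈ 255 - 53.247 = 201.753 → 202
B: 255 - (255-69)×(255-156)/255 = 255 - 18414/255 ≈ 255 - 72.212 = 182.788 → 183
= RGB(230, 202, 183)


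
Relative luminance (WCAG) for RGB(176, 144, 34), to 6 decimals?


Linearize each channel (sRGB transfer function): c = v/255; c_lin = c/12.92 if c ≤ 0.04045, else ((c+0.055)/1.055)^2.4
  R: 176/255 ≈ 0.690196 > 0.04045 → ((0.690196+0.055)/1.055)^2.4 ≈ 0.434154
  G: 144/255 ≈ 0.564706 > 0.04045 → ((0.564706+0.055)/1.055)^2.4 ≈ 0.278894
  B: 34/255 ≈ 0.133333 > 0.04045 → ((0.133333+0.055)/1.055)^2.4 ≈ 0.015996
R_lin = 0.434154, G_lin = 0.278894, B_lin = 0.015996
L = 0.2126×R + 0.7152×G + 0.0722×B
L = 0.2126×0.434154 + 0.7152×0.278894 + 0.0722×0.015996
L ≈ 0.292921


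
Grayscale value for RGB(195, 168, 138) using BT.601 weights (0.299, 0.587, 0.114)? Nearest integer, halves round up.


Gray = 0.299×R + 0.587×G + 0.114×B
Gray = 0.299×195 + 0.587×168 + 0.114×138
Gray = 58.305 + 98.616 + 15.732
Gray = 172.653 → round half up → 173
Gray = 173


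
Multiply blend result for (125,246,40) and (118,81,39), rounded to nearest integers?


Multiply: C = A×B/255, rounded to nearest integer
R: 125×118/255 = 14750/255 ≈ 57.843 → 58
G: 246×81/255 = 19926/255 ≈ 78.141 → 78
B: 40×39/255 = 1560/255 ≈ 6.118 → 6
= RGB(58, 78, 6)


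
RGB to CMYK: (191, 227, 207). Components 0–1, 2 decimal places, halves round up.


R'=191/255≈0.7490, G'=227/255≈0.8902, B'=207/255≈0.8118
K = 1 - max(R',G',B') = 1 - 227/255 = 28/255 = 0.10980… → 0.11
(1-R'-K)/(1-K) simplifies to (max-R)/max with max = 227:
C = (227-191)/227 = 36/227 = 0.15859… → 0.16
M = (227-227)/227 = 0/227 = 0 → 0.00
Y = (227-207)/227 = 20/227 = 0.08810… → 0.09
= CMYK(0.16, 0.00, 0.09, 0.11)


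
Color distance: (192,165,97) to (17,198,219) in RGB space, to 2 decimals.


d = √[(R₁-R₂)² + (G₁-G₂)² + (B₁-B₂)²]
d = √[(192-17)² + (165-198)² + (97-219)²]
d = √[30625 + 1089 + 14884]
d = √46598
d ≈ 215.87


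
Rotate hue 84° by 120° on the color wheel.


New hue = (H + rotation) mod 360
New hue = (84 + 120) mod 360
= 204 mod 360
= 204°


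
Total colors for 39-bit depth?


Colors = 2^bits = 2^39
= 549,755,813,888 colors


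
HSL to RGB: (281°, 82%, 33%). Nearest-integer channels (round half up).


H=281°, S=0.82, L=0.33
C = (1-|2L-1|)×S = (1-|-0.34|)×0.82 = 0.5412
H' = H/60 = 281/60 ≈ 4.6833; X = C×(1-|H' mod 2 - 1|) = 0.36982
m = L - C/2 = 0.33 - 0.2706 = 0.0594
Sector ⌊H'⌋ = 4 → (R',G',B') = (0.36982, 0.0, 0.5412)
RGB = ((R'+m)×255, (G'+m)×255, (B'+m)×255) = (109.4511, 15.147, 153.153)
Round half up → RGB(109, 15, 153)


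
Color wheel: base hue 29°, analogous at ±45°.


Base hue: 29°
Left analog: (29 - 45) mod 360 = 344°
Right analog: (29 + 45) mod 360 = 74°
Analogous hues = 344° and 74°


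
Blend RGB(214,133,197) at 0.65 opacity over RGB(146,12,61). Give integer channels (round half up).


C = α×F + (1-α)×B, with 1-α = 0.35
R: 0.65×214 + 0.35×146 = 139.10 + 51.10 = 190.20 → 190
G: 0.65×133 + 0.35×12 = 86.45 + 4.20 = 90.65 → 91
B: 0.65×197 + 0.35×61 = 128.05 + 21.35 = 149.40 → 149
= RGB(190, 91, 149)


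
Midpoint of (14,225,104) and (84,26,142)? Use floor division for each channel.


Midpoint: each channel = ⌊(C₁+C₂)/2⌋
R: ⌊(14+84)/2⌋ = 49
G: ⌊(225+26)/2⌋ = 125
B: ⌊(104+142)/2⌋ = 123
= RGB(49, 125, 123)


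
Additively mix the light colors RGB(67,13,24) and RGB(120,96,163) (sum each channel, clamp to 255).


Additive: each channel = min(255, C₁+C₂)
R: 67+120 = 187 → 187
G: 13+96 = 109 → 109
B: 24+163 = 187 → 187
= RGB(187, 109, 187)


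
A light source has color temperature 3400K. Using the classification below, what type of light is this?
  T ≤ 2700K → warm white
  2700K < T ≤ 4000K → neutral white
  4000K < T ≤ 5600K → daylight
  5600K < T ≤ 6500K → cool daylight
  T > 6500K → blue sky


Temperature: 3400K
2700K < 3400K ≤ 4000K → neutral white
Classification: neutral white


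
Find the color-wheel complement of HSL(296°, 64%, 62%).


Complement = opposite side of color wheel = hue + 180°
H' = (296 + 180) mod 360 = 116°
S and L unchanged.
= HSL(116°, 64%, 62%)


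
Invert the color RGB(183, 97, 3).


Invert: (255-R, 255-G, 255-B)
R: 255-183 = 72
G: 255-97 = 158
B: 255-3 = 252
= RGB(72, 158, 252)


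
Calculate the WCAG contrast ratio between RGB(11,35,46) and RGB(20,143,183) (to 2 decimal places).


Linearize each sRGB channel c=v/255: c/12.92 if c ≤ 0.04045 else ((c+0.055)/1.055)^2.4
L = 0.2126×R_lin + 0.7152×G_lin + 0.0722×B_lin
Color 1 (11,35,46):
  R=11: 11/255≈0.0431 > 0.04045 → ((0.0431+0.055)/1.055)^2.4 ≈ 0.00335
  G=35: 35/255≈0.1373 > 0.04045 → ((0.1373+0.055)/1.055)^2.4 ≈ 0.01681
  B=46: 46/255≈0.1804 > 0.04045 → ((0.1804+0.055)/1.055)^2.4 ≈ 0.02732
  L1 = 0.2126×0.00335 + 0.7152×0.01681 + 0.0722×0.02732 ≈ 0.01470
Color 2 (20,143,183):
  R=20: 20/255≈0.0784 > 0.04045 → ((0.0784+0.055)/1.055)^2.4 ≈ 0.00700
  G=143: 143/255≈0.5608 > 0.04045 → ((0.5608+0.055)/1.055)^2.4 ≈ 0.27468
  B=183: 183/255≈0.7176 > 0.04045 → ((0.7176+0.055)/1.055)^2.4 ≈ 0.47353
  L2 = 0.2126×0.00700 + 0.7152×0.27468 + 0.0722×0.47353 ≈ 0.23213
Lighter = 0.23213, Darker = 0.01470
Ratio = (L_lighter + 0.05) / (L_darker + 0.05)
Ratio = (0.23213 + 0.05) / (0.01470 + 0.05) = 0.28213 / 0.06470 ≈ 4.3602
Ratio ≈ 4.36:1


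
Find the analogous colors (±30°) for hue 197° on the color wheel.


Base hue: 197°
Left analog: (197 - 30) mod 360 = 167°
Right analog: (197 + 30) mod 360 = 227°
Analogous hues = 167° and 227°


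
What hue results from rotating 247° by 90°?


New hue = (H + rotation) mod 360
New hue = (247 + 90) mod 360
= 337 mod 360
= 337°


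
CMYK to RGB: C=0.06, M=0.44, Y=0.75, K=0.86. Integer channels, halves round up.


R = 255 × (1-C) × (1-K) = 255 × 0.94 × 0.14 = 33.558 → 34
G = 255 × (1-M) × (1-K) = 255 × 0.56 × 0.14 = 19.992 → 20
B = 255 × (1-Y) × (1-K) = 255 × 0.25 × 0.14 = 8.925 → 9
= RGB(34, 20, 9)


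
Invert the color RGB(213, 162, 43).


Invert: (255-R, 255-G, 255-B)
R: 255-213 = 42
G: 255-162 = 93
B: 255-43 = 212
= RGB(42, 93, 212)


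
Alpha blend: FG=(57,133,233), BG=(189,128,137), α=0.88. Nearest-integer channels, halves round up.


C = α×F + (1-α)×B, with 1-α = 0.12
R: 0.88×57 + 0.12×189 = 50.16 + 22.68 = 72.84 → 73
G: 0.88×133 + 0.12×128 = 117.04 + 15.36 = 132.40 → 132
B: 0.88×233 + 0.12×137 = 205.04 + 16.44 = 221.48 → 221
= RGB(73, 132, 221)


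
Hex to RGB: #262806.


26 → 38 (R)
28 → 40 (G)
06 → 6 (B)
= RGB(38, 40, 6)


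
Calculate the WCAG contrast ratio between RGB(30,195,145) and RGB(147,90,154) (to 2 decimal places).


Linearize each sRGB channel c=v/255: c/12.92 if c ≤ 0.04045 else ((c+0.055)/1.055)^2.4
L = 0.2126×R_lin + 0.7152×G_lin + 0.0722×B_lin
Color 1 (30,195,145):
  R=30: 30/255≈0.1176 > 0.04045 → ((0.1176+0.055)/1.055)^2.4 ≈ 0.01298
  G=195: 195/255≈0.7647 > 0.04045 → ((0.7647+0.055)/1.055)^2.4 ≈ 0.54572
  B=145: 145/255≈0.5686 > 0.04045 → ((0.5686+0.055)/1.055)^2.4 ≈ 0.28315
  L1 = 0.2126×0.01298 + 0.7152×0.54572 + 0.0722×0.28315 ≈ 0.41351
Color 2 (147,90,154):
  R=147: 147/255≈0.5765 > 0.04045 → ((0.5765+0.055)/1.055)^2.4 ≈ 0.29177
  G=90: 90/255≈0.3529 > 0.04045 → ((0.3529+0.055)/1.055)^2.4 ≈ 0.10224
  B=154: 154/255≈0.6039 > 0.04045 → ((0.6039+0.055)/1.055)^2.4 ≈ 0.32314
  L2 = 0.2126×0.29177 + 0.7152×0.10224 + 0.0722×0.32314 ≈ 0.15848
Lighter = 0.41351, Darker = 0.15848
Ratio = (L_lighter + 0.05) / (L_darker + 0.05)
Ratio = (0.41351 + 0.05) / (0.15848 + 0.05) = 0.46351 / 0.20848 ≈ 2.2232
Ratio ≈ 2.22:1


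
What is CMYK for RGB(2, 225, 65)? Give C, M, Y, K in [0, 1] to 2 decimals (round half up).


R'=2/255≈0.0078, G'=225/255≈0.8824, B'=65/255≈0.2549
K = 1 - max(R',G',B') = 1 - 225/255 = 30/255 = 0.11764… → 0.12
(1-R'-K)/(1-K) simplifies to (max-R)/max with max = 225:
C = (225-2)/225 = 223/225 = 0.99111… → 0.99
M = (225-225)/225 = 0/225 = 0 → 0.00
Y = (225-65)/225 = 160/225 = 0.71111… → 0.71
= CMYK(0.99, 0.00, 0.71, 0.12)


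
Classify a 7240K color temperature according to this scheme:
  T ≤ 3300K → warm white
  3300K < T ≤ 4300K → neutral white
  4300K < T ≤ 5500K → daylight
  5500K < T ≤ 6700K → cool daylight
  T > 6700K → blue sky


Temperature: 7240K
7240K > 6700K → blue sky
Classification: blue sky


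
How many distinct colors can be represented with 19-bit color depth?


Colors = 2^bits = 2^19
= 524,288 colors


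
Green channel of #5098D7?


Color: #5098D7
R = 50 = 80
G = 98 = 152
B = D7 = 215
Green = 152


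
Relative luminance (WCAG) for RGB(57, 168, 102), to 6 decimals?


Linearize each channel (sRGB transfer function): c = v/255; c_lin = c/12.92 if c ≤ 0.04045, else ((c+0.055)/1.055)^2.4
  R: 57/255 ≈ 0.223529 > 0.04045 → ((0.223529+0.055)/1.055)^2.4 ≈ 0.040915
  G: 168/255 ≈ 0.658824 > 0.04045 → ((0.658824+0.055)/1.055)^2.4 ≈ 0.391572
  B: 102/255 ≈ 0.400000 > 0.04045 → ((0.400000+0.055)/1.055)^2.4 ≈ 0.132868
R_lin = 0.040915, G_lin = 0.391572, B_lin = 0.132868
L = 0.2126×R + 0.7152×G + 0.0722×B
L = 0.2126×0.040915 + 0.7152×0.391572 + 0.0722×0.132868
L ≈ 0.298344


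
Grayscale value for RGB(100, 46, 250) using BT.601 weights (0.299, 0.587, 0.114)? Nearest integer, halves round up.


Gray = 0.299×R + 0.587×G + 0.114×B
Gray = 0.299×100 + 0.587×46 + 0.114×250
Gray = 29.900 + 27.002 + 28.500
Gray = 85.402 → round half up → 85
Gray = 85


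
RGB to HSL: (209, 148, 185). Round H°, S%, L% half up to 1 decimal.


Normalize: R'=209/255≈0.8196, G'=148/255≈0.5804, B'=185/255≈0.7255
Max=209/255, Min=148/255, Δ=Max-Min=61/255
L = (Max+Min)/2 = (209+148)/510 = 357/510 = 0.7 → L = 70.0%
L > 0.5 → S = Δ/(2-Max-Min) = 61/(510-209-148) = 61/153 = 0.39869… → S = 39.9%
(the 1/255 factors cancel in S and H, so raw channel differences can be used)
Max is R' → H = 60 × (((G-B)/Δ) mod 6) = 60 × (((148-185)/61) mod 6)
  (-37)/61 = -0.6065…; negative, so add 6 → 5.3934…
  H = 60 × 5.3934… = 323.606…° → H = 323.6°
= HSL(323.6°, 39.9%, 70.0%)


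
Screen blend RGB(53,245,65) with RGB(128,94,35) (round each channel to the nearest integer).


Screen: C = 255 - (255-A)×(255-B)/255, rounded to nearest integer
R: 255 - (255-53)×(255-128)/255 = 255 - 25654/255 ≈ 255 - 100.604 = 154.396 → 154
G: 255 - (255-245)×(255-94)/255 = 255 - 1610/255 ≈ 255 - 6.314 = 248.686 → 249
B: 255 - (255-65)×(255-35)/255 = 255 - 41800/255 ≈ 255 - 163.922 = 91.078 → 91
= RGB(154, 249, 91)


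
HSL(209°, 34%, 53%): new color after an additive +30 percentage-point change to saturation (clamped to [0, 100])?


Original S = 34%
Adjustment = +30 percentage points
New S = 34 + (30) = 64
Clamp to [0, 100] → 64
= HSL(209°, 64%, 53%)


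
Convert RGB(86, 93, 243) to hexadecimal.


R = 86 → 56 (hex)
G = 93 → 5D (hex)
B = 243 → F3 (hex)
Hex = #565DF3


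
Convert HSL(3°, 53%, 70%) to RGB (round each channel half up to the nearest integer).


H=3°, S=0.53, L=0.70
C = (1-|2L-1|)×S = (1-|0.40|)×0.53 = 0.318
H' = H/60 = 3/60 ≈ 0.0500; X = C×(1-|H' mod 2 - 1|) = 0.0159
m = L - C/2 = 0.70 - 0.159 = 0.541
Sector ⌊H'⌋ = 0 → (R',G',B') = (0.318, 0.0159, 0.0)
RGB = ((R'+m)×255, (G'+m)×255, (B'+m)×255) = (219.045, 142.0095, 137.955)
Round half up → RGB(219, 142, 138)


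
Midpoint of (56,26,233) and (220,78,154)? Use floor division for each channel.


Midpoint: each channel = ⌊(C₁+C₂)/2⌋
R: ⌊(56+220)/2⌋ = 138
G: ⌊(26+78)/2⌋ = 52
B: ⌊(233+154)/2⌋ = 193
= RGB(138, 52, 193)


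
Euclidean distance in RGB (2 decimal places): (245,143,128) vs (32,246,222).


d = √[(R₁-R₂)² + (G₁-G₂)² + (B₁-B₂)²]
d = √[(245-32)² + (143-246)² + (128-222)²]
d = √[45369 + 10609 + 8836]
d = √64814
d ≈ 254.59


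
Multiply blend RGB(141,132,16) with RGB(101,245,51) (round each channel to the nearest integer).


Multiply: C = A×B/255, rounded to nearest integer
R: 141×101/255 = 14241/255 ≈ 55.847 → 56
G: 132×245/255 = 32340/255 ≈ 126.824 → 127
B: 16×51/255 = 816/255 ≈ 3.200 → 3
= RGB(56, 127, 3)


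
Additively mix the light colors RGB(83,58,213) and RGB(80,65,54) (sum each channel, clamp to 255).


Additive: each channel = min(255, C₁+C₂)
R: 83+80 = 163 → 163
G: 58+65 = 123 → 123
B: 213+54 = 267 → 255
= RGB(163, 123, 255)


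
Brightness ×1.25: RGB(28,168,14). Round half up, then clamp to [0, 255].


Multiply each channel by 1.25, round half up, clamp to [0, 255]
R: 28×1.25 = 35
G: 168×1.25 = 210
B: 14×1.25 = 17.5 → round → 18
= RGB(35, 210, 18)


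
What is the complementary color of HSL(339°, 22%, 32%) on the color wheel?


Complement = opposite side of color wheel = hue + 180°
H' = (339 + 180) mod 360 = 159°
S and L unchanged.
= HSL(159°, 22%, 32%)


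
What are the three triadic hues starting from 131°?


Triadic: equally spaced at 120° intervals
H1 = 131°
H2 = (131 + 120) mod 360 = 251°
H3 = (131 + 240) mod 360 = 11°
Triadic = 131°, 251°, 11°


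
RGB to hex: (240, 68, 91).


R = 240 → F0 (hex)
G = 68 → 44 (hex)
B = 91 → 5B (hex)
Hex = #F0445B


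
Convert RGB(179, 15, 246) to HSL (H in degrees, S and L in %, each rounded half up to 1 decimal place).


Normalize: R'=179/255≈0.7020, G'=15/255≈0.0588, B'=246/255≈0.9647
Max=246/255, Min=15/255, Δ=Max-Min=231/255
L = (Max+Min)/2 = (246+15)/510 = 261/510 = 0.51176… → L = 51.2%
L > 0.5 → S = Δ/(2-Max-Min) = 231/(510-246-15) = 231/249 = 0.92771… → S = 92.8%
(the 1/255 factors cancel in S and H, so raw channel differences can be used)
Max is B' → H = 60 × ((R-G)/Δ + 4) = 60 × ((179-15)/231 + 4)
  164/231 + 4 = 0.7099… + 4 = 4.7099…
  H = 60 × 4.7099… = 282.597…° → H = 282.6°
= HSL(282.6°, 92.8%, 51.2%)


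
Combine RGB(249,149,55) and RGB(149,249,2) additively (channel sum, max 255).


Additive: each channel = min(255, C₁+C₂)
R: 249+149 = 398 → 255
G: 149+249 = 398 → 255
B: 55+2 = 57 → 57
= RGB(255, 255, 57)


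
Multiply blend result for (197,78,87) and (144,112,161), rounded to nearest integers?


Multiply: C = A×B/255, rounded to nearest integer
R: 197×144/255 = 28368/255 ≈ 111.247 → 111
G: 78×112/255 = 8736/255 ≈ 34.259 → 34
B: 87×161/255 = 14007/255 ≈ 54.929 → 55
= RGB(111, 34, 55)


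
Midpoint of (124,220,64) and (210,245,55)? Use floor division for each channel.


Midpoint: each channel = ⌊(C₁+C₂)/2⌋
R: ⌊(124+210)/2⌋ = 167
G: ⌊(220+245)/2⌋ = 232
B: ⌊(64+55)/2⌋ = 59
= RGB(167, 232, 59)


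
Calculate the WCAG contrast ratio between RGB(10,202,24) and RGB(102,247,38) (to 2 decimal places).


Linearize each sRGB channel c=v/255: c/12.92 if c ≤ 0.04045 else ((c+0.055)/1.055)^2.4
L = 0.2126×R_lin + 0.7152×G_lin + 0.0722×B_lin
Color 1 (10,202,24):
  R=10: 10/255≈0.0392 ≤ 0.04045 → 0.0392/12.92 ≈ 0.00304
  G=202: 202/255≈0.7922 > 0.04045 → ((0.7922+0.055)/1.055)^2.4 ≈ 0.59062
  B=24: 24/255≈0.0941 > 0.04045 → ((0.0941+0.055)/1.055)^2.4 ≈ 0.00913
  L1 = 0.2126×0.00304 + 0.7152×0.59062 + 0.0722×0.00913 ≈ 0.42372
Color 2 (102,247,38):
  R=102: 102/255≈0.4000 > 0.04045 → ((0.4000+0.055)/1.055)^2.4 ≈ 0.13287
  G=247: 247/255≈0.9686 > 0.04045 → ((0.9686+0.055)/1.055)^2.4 ≈ 0.93011
  B=38: 38/255≈0.1490 > 0.04045 → ((0.1490+0.055)/1.055)^2.4 ≈ 0.01938
  L2 = 0.2126×0.13287 + 0.7152×0.93011 + 0.0722×0.01938 ≈ 0.69486
Lighter = 0.69486, Darker = 0.42372
Ratio = (L_lighter + 0.05) / (L_darker + 0.05)
Ratio = (0.69486 + 0.05) / (0.42372 + 0.05) = 0.74486 / 0.47372 ≈ 1.5724
Ratio ≈ 1.57:1


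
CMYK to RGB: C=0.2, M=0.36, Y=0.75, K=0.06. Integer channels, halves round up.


R = 255 × (1-C) × (1-K) = 255 × 0.80 × 0.94 = 191.76 → 192
G = 255 × (1-M) × (1-K) = 255 × 0.64 × 0.94 = 153.408 → 153
B = 255 × (1-Y) × (1-K) = 255 × 0.25 × 0.94 = 59.925 → 60
= RGB(192, 153, 60)
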